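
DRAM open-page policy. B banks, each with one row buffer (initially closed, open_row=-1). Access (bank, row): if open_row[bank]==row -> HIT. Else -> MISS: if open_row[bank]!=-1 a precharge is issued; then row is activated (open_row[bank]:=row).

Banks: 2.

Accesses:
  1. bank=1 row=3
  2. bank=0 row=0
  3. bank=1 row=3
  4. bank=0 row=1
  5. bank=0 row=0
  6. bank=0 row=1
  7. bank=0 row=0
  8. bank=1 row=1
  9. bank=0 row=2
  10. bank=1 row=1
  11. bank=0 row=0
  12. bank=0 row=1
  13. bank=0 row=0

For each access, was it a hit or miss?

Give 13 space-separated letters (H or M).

Answer: M M H M M M M M M H M M M

Derivation:
Acc 1: bank1 row3 -> MISS (open row3); precharges=0
Acc 2: bank0 row0 -> MISS (open row0); precharges=0
Acc 3: bank1 row3 -> HIT
Acc 4: bank0 row1 -> MISS (open row1); precharges=1
Acc 5: bank0 row0 -> MISS (open row0); precharges=2
Acc 6: bank0 row1 -> MISS (open row1); precharges=3
Acc 7: bank0 row0 -> MISS (open row0); precharges=4
Acc 8: bank1 row1 -> MISS (open row1); precharges=5
Acc 9: bank0 row2 -> MISS (open row2); precharges=6
Acc 10: bank1 row1 -> HIT
Acc 11: bank0 row0 -> MISS (open row0); precharges=7
Acc 12: bank0 row1 -> MISS (open row1); precharges=8
Acc 13: bank0 row0 -> MISS (open row0); precharges=9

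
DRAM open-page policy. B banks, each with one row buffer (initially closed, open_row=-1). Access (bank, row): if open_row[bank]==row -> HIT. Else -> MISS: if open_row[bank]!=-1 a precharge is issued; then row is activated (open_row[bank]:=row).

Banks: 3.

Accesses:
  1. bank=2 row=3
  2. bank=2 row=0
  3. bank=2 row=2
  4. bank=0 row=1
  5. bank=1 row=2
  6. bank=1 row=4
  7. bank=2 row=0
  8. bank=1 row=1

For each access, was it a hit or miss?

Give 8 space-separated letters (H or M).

Answer: M M M M M M M M

Derivation:
Acc 1: bank2 row3 -> MISS (open row3); precharges=0
Acc 2: bank2 row0 -> MISS (open row0); precharges=1
Acc 3: bank2 row2 -> MISS (open row2); precharges=2
Acc 4: bank0 row1 -> MISS (open row1); precharges=2
Acc 5: bank1 row2 -> MISS (open row2); precharges=2
Acc 6: bank1 row4 -> MISS (open row4); precharges=3
Acc 7: bank2 row0 -> MISS (open row0); precharges=4
Acc 8: bank1 row1 -> MISS (open row1); precharges=5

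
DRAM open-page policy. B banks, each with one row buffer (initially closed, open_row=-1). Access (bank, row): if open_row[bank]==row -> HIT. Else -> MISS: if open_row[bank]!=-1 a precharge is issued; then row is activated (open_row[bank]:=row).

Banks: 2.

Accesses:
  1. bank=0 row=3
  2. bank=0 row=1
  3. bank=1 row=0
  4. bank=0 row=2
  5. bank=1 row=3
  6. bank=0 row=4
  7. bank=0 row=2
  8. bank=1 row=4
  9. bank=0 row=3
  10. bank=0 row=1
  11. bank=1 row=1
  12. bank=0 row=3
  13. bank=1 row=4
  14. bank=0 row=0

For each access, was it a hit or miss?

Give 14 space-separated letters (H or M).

Acc 1: bank0 row3 -> MISS (open row3); precharges=0
Acc 2: bank0 row1 -> MISS (open row1); precharges=1
Acc 3: bank1 row0 -> MISS (open row0); precharges=1
Acc 4: bank0 row2 -> MISS (open row2); precharges=2
Acc 5: bank1 row3 -> MISS (open row3); precharges=3
Acc 6: bank0 row4 -> MISS (open row4); precharges=4
Acc 7: bank0 row2 -> MISS (open row2); precharges=5
Acc 8: bank1 row4 -> MISS (open row4); precharges=6
Acc 9: bank0 row3 -> MISS (open row3); precharges=7
Acc 10: bank0 row1 -> MISS (open row1); precharges=8
Acc 11: bank1 row1 -> MISS (open row1); precharges=9
Acc 12: bank0 row3 -> MISS (open row3); precharges=10
Acc 13: bank1 row4 -> MISS (open row4); precharges=11
Acc 14: bank0 row0 -> MISS (open row0); precharges=12

Answer: M M M M M M M M M M M M M M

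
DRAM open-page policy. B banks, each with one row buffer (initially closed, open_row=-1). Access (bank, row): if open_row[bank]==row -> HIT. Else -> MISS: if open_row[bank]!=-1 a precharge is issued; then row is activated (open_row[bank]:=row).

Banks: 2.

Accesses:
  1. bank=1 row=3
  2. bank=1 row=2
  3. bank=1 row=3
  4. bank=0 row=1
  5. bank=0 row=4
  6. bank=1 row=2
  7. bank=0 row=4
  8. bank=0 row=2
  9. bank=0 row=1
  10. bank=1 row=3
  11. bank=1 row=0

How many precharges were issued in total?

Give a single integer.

Answer: 8

Derivation:
Acc 1: bank1 row3 -> MISS (open row3); precharges=0
Acc 2: bank1 row2 -> MISS (open row2); precharges=1
Acc 3: bank1 row3 -> MISS (open row3); precharges=2
Acc 4: bank0 row1 -> MISS (open row1); precharges=2
Acc 5: bank0 row4 -> MISS (open row4); precharges=3
Acc 6: bank1 row2 -> MISS (open row2); precharges=4
Acc 7: bank0 row4 -> HIT
Acc 8: bank0 row2 -> MISS (open row2); precharges=5
Acc 9: bank0 row1 -> MISS (open row1); precharges=6
Acc 10: bank1 row3 -> MISS (open row3); precharges=7
Acc 11: bank1 row0 -> MISS (open row0); precharges=8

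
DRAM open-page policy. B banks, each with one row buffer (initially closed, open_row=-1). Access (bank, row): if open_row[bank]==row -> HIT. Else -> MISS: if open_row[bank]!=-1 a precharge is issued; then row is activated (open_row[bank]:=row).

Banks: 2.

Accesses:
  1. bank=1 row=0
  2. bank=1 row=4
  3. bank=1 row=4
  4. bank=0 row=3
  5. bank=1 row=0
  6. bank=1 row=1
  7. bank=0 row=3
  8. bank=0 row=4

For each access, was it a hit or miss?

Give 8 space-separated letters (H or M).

Acc 1: bank1 row0 -> MISS (open row0); precharges=0
Acc 2: bank1 row4 -> MISS (open row4); precharges=1
Acc 3: bank1 row4 -> HIT
Acc 4: bank0 row3 -> MISS (open row3); precharges=1
Acc 5: bank1 row0 -> MISS (open row0); precharges=2
Acc 6: bank1 row1 -> MISS (open row1); precharges=3
Acc 7: bank0 row3 -> HIT
Acc 8: bank0 row4 -> MISS (open row4); precharges=4

Answer: M M H M M M H M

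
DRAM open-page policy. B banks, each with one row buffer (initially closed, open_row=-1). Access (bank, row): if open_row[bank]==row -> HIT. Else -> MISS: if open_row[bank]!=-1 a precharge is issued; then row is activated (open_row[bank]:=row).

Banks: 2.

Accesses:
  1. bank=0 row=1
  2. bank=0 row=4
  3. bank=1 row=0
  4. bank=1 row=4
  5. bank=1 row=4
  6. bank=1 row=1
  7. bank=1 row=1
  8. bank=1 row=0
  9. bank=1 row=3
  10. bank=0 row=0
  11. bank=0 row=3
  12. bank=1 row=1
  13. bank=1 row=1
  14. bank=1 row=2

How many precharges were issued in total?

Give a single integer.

Answer: 9

Derivation:
Acc 1: bank0 row1 -> MISS (open row1); precharges=0
Acc 2: bank0 row4 -> MISS (open row4); precharges=1
Acc 3: bank1 row0 -> MISS (open row0); precharges=1
Acc 4: bank1 row4 -> MISS (open row4); precharges=2
Acc 5: bank1 row4 -> HIT
Acc 6: bank1 row1 -> MISS (open row1); precharges=3
Acc 7: bank1 row1 -> HIT
Acc 8: bank1 row0 -> MISS (open row0); precharges=4
Acc 9: bank1 row3 -> MISS (open row3); precharges=5
Acc 10: bank0 row0 -> MISS (open row0); precharges=6
Acc 11: bank0 row3 -> MISS (open row3); precharges=7
Acc 12: bank1 row1 -> MISS (open row1); precharges=8
Acc 13: bank1 row1 -> HIT
Acc 14: bank1 row2 -> MISS (open row2); precharges=9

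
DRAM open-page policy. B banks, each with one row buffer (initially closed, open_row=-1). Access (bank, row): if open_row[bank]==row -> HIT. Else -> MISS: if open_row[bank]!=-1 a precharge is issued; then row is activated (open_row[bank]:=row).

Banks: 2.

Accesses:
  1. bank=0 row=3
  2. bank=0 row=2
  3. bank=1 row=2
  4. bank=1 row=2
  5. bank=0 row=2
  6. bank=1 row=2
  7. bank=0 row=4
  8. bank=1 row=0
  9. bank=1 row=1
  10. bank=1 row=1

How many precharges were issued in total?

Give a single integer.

Acc 1: bank0 row3 -> MISS (open row3); precharges=0
Acc 2: bank0 row2 -> MISS (open row2); precharges=1
Acc 3: bank1 row2 -> MISS (open row2); precharges=1
Acc 4: bank1 row2 -> HIT
Acc 5: bank0 row2 -> HIT
Acc 6: bank1 row2 -> HIT
Acc 7: bank0 row4 -> MISS (open row4); precharges=2
Acc 8: bank1 row0 -> MISS (open row0); precharges=3
Acc 9: bank1 row1 -> MISS (open row1); precharges=4
Acc 10: bank1 row1 -> HIT

Answer: 4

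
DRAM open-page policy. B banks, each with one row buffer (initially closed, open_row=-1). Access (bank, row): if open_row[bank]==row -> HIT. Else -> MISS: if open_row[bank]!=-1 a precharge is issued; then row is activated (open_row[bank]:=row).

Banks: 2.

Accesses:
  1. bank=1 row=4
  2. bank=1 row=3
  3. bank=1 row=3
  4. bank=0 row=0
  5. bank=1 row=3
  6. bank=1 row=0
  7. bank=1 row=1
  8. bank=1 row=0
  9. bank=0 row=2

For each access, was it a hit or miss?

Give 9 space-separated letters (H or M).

Acc 1: bank1 row4 -> MISS (open row4); precharges=0
Acc 2: bank1 row3 -> MISS (open row3); precharges=1
Acc 3: bank1 row3 -> HIT
Acc 4: bank0 row0 -> MISS (open row0); precharges=1
Acc 5: bank1 row3 -> HIT
Acc 6: bank1 row0 -> MISS (open row0); precharges=2
Acc 7: bank1 row1 -> MISS (open row1); precharges=3
Acc 8: bank1 row0 -> MISS (open row0); precharges=4
Acc 9: bank0 row2 -> MISS (open row2); precharges=5

Answer: M M H M H M M M M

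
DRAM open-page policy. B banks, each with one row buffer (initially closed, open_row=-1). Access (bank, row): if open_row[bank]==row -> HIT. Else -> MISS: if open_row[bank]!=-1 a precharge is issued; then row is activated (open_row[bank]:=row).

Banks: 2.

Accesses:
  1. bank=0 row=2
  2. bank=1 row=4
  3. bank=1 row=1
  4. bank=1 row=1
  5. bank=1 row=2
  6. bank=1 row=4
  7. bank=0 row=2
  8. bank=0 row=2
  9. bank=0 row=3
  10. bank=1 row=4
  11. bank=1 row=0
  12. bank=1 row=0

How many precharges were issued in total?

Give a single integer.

Acc 1: bank0 row2 -> MISS (open row2); precharges=0
Acc 2: bank1 row4 -> MISS (open row4); precharges=0
Acc 3: bank1 row1 -> MISS (open row1); precharges=1
Acc 4: bank1 row1 -> HIT
Acc 5: bank1 row2 -> MISS (open row2); precharges=2
Acc 6: bank1 row4 -> MISS (open row4); precharges=3
Acc 7: bank0 row2 -> HIT
Acc 8: bank0 row2 -> HIT
Acc 9: bank0 row3 -> MISS (open row3); precharges=4
Acc 10: bank1 row4 -> HIT
Acc 11: bank1 row0 -> MISS (open row0); precharges=5
Acc 12: bank1 row0 -> HIT

Answer: 5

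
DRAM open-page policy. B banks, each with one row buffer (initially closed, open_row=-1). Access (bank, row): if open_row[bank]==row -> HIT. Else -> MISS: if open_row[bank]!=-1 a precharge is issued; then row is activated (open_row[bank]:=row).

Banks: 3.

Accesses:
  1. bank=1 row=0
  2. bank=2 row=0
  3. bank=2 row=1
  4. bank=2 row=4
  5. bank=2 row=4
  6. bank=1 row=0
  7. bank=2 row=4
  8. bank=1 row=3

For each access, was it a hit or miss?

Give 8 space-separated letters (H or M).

Answer: M M M M H H H M

Derivation:
Acc 1: bank1 row0 -> MISS (open row0); precharges=0
Acc 2: bank2 row0 -> MISS (open row0); precharges=0
Acc 3: bank2 row1 -> MISS (open row1); precharges=1
Acc 4: bank2 row4 -> MISS (open row4); precharges=2
Acc 5: bank2 row4 -> HIT
Acc 6: bank1 row0 -> HIT
Acc 7: bank2 row4 -> HIT
Acc 8: bank1 row3 -> MISS (open row3); precharges=3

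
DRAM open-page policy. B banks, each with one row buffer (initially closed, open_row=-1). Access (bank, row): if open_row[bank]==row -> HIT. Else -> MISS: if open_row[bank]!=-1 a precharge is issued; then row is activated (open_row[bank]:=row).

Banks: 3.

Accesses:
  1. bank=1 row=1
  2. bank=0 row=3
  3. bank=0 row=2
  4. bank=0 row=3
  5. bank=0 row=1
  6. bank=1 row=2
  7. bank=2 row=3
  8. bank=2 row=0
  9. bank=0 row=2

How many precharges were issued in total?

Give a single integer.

Acc 1: bank1 row1 -> MISS (open row1); precharges=0
Acc 2: bank0 row3 -> MISS (open row3); precharges=0
Acc 3: bank0 row2 -> MISS (open row2); precharges=1
Acc 4: bank0 row3 -> MISS (open row3); precharges=2
Acc 5: bank0 row1 -> MISS (open row1); precharges=3
Acc 6: bank1 row2 -> MISS (open row2); precharges=4
Acc 7: bank2 row3 -> MISS (open row3); precharges=4
Acc 8: bank2 row0 -> MISS (open row0); precharges=5
Acc 9: bank0 row2 -> MISS (open row2); precharges=6

Answer: 6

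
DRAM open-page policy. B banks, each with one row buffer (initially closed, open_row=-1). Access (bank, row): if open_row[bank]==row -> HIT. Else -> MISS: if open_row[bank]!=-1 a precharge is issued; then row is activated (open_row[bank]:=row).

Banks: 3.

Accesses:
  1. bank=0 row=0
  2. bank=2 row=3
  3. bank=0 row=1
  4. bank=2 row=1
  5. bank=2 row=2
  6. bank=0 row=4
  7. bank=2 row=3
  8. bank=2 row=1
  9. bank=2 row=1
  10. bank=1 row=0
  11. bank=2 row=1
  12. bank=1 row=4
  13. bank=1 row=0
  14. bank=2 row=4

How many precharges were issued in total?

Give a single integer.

Answer: 9

Derivation:
Acc 1: bank0 row0 -> MISS (open row0); precharges=0
Acc 2: bank2 row3 -> MISS (open row3); precharges=0
Acc 3: bank0 row1 -> MISS (open row1); precharges=1
Acc 4: bank2 row1 -> MISS (open row1); precharges=2
Acc 5: bank2 row2 -> MISS (open row2); precharges=3
Acc 6: bank0 row4 -> MISS (open row4); precharges=4
Acc 7: bank2 row3 -> MISS (open row3); precharges=5
Acc 8: bank2 row1 -> MISS (open row1); precharges=6
Acc 9: bank2 row1 -> HIT
Acc 10: bank1 row0 -> MISS (open row0); precharges=6
Acc 11: bank2 row1 -> HIT
Acc 12: bank1 row4 -> MISS (open row4); precharges=7
Acc 13: bank1 row0 -> MISS (open row0); precharges=8
Acc 14: bank2 row4 -> MISS (open row4); precharges=9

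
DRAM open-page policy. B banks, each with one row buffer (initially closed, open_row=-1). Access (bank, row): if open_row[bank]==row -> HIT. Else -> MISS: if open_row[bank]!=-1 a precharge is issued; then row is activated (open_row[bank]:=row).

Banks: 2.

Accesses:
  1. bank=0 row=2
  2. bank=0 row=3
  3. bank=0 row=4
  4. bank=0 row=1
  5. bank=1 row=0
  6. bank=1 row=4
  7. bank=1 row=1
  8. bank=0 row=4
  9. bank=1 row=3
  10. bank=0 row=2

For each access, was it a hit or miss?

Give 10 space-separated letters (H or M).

Answer: M M M M M M M M M M

Derivation:
Acc 1: bank0 row2 -> MISS (open row2); precharges=0
Acc 2: bank0 row3 -> MISS (open row3); precharges=1
Acc 3: bank0 row4 -> MISS (open row4); precharges=2
Acc 4: bank0 row1 -> MISS (open row1); precharges=3
Acc 5: bank1 row0 -> MISS (open row0); precharges=3
Acc 6: bank1 row4 -> MISS (open row4); precharges=4
Acc 7: bank1 row1 -> MISS (open row1); precharges=5
Acc 8: bank0 row4 -> MISS (open row4); precharges=6
Acc 9: bank1 row3 -> MISS (open row3); precharges=7
Acc 10: bank0 row2 -> MISS (open row2); precharges=8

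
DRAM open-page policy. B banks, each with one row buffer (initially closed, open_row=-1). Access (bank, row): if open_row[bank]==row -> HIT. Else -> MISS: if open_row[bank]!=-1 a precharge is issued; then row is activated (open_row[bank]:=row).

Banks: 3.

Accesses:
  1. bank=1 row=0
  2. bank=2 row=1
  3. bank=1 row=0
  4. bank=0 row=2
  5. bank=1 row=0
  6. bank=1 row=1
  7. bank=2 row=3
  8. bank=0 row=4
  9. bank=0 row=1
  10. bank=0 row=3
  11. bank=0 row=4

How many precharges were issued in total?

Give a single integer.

Answer: 6

Derivation:
Acc 1: bank1 row0 -> MISS (open row0); precharges=0
Acc 2: bank2 row1 -> MISS (open row1); precharges=0
Acc 3: bank1 row0 -> HIT
Acc 4: bank0 row2 -> MISS (open row2); precharges=0
Acc 5: bank1 row0 -> HIT
Acc 6: bank1 row1 -> MISS (open row1); precharges=1
Acc 7: bank2 row3 -> MISS (open row3); precharges=2
Acc 8: bank0 row4 -> MISS (open row4); precharges=3
Acc 9: bank0 row1 -> MISS (open row1); precharges=4
Acc 10: bank0 row3 -> MISS (open row3); precharges=5
Acc 11: bank0 row4 -> MISS (open row4); precharges=6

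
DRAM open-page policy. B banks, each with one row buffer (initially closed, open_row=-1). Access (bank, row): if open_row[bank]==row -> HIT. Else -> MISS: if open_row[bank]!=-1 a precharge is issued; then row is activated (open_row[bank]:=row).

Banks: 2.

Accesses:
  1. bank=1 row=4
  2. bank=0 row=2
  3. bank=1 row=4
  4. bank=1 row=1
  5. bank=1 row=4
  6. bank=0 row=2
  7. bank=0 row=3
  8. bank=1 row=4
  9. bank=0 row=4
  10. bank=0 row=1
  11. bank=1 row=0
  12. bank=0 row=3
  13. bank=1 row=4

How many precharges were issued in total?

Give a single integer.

Acc 1: bank1 row4 -> MISS (open row4); precharges=0
Acc 2: bank0 row2 -> MISS (open row2); precharges=0
Acc 3: bank1 row4 -> HIT
Acc 4: bank1 row1 -> MISS (open row1); precharges=1
Acc 5: bank1 row4 -> MISS (open row4); precharges=2
Acc 6: bank0 row2 -> HIT
Acc 7: bank0 row3 -> MISS (open row3); precharges=3
Acc 8: bank1 row4 -> HIT
Acc 9: bank0 row4 -> MISS (open row4); precharges=4
Acc 10: bank0 row1 -> MISS (open row1); precharges=5
Acc 11: bank1 row0 -> MISS (open row0); precharges=6
Acc 12: bank0 row3 -> MISS (open row3); precharges=7
Acc 13: bank1 row4 -> MISS (open row4); precharges=8

Answer: 8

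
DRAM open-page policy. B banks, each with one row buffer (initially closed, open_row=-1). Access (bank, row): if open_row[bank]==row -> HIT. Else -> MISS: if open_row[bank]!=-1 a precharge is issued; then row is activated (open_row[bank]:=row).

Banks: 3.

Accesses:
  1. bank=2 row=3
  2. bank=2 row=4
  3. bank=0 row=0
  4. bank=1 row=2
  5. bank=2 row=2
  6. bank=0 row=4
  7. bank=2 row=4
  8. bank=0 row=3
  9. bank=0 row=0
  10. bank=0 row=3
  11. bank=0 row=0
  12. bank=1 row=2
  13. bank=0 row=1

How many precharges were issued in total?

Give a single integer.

Answer: 9

Derivation:
Acc 1: bank2 row3 -> MISS (open row3); precharges=0
Acc 2: bank2 row4 -> MISS (open row4); precharges=1
Acc 3: bank0 row0 -> MISS (open row0); precharges=1
Acc 4: bank1 row2 -> MISS (open row2); precharges=1
Acc 5: bank2 row2 -> MISS (open row2); precharges=2
Acc 6: bank0 row4 -> MISS (open row4); precharges=3
Acc 7: bank2 row4 -> MISS (open row4); precharges=4
Acc 8: bank0 row3 -> MISS (open row3); precharges=5
Acc 9: bank0 row0 -> MISS (open row0); precharges=6
Acc 10: bank0 row3 -> MISS (open row3); precharges=7
Acc 11: bank0 row0 -> MISS (open row0); precharges=8
Acc 12: bank1 row2 -> HIT
Acc 13: bank0 row1 -> MISS (open row1); precharges=9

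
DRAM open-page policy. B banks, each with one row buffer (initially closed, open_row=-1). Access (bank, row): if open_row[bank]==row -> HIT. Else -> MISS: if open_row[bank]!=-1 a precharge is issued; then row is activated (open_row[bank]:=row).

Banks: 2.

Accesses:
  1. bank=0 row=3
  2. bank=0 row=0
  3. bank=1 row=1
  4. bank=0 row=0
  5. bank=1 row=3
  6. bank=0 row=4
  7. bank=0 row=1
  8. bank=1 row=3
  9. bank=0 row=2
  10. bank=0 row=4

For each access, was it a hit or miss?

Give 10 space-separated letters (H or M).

Acc 1: bank0 row3 -> MISS (open row3); precharges=0
Acc 2: bank0 row0 -> MISS (open row0); precharges=1
Acc 3: bank1 row1 -> MISS (open row1); precharges=1
Acc 4: bank0 row0 -> HIT
Acc 5: bank1 row3 -> MISS (open row3); precharges=2
Acc 6: bank0 row4 -> MISS (open row4); precharges=3
Acc 7: bank0 row1 -> MISS (open row1); precharges=4
Acc 8: bank1 row3 -> HIT
Acc 9: bank0 row2 -> MISS (open row2); precharges=5
Acc 10: bank0 row4 -> MISS (open row4); precharges=6

Answer: M M M H M M M H M M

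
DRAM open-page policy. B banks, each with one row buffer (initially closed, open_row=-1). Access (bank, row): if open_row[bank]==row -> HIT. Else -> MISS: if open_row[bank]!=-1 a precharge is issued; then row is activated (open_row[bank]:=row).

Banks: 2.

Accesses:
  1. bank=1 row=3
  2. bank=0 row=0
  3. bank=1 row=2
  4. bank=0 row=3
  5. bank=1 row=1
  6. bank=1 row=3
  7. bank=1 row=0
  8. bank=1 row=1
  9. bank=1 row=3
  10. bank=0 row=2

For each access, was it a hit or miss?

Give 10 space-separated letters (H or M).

Answer: M M M M M M M M M M

Derivation:
Acc 1: bank1 row3 -> MISS (open row3); precharges=0
Acc 2: bank0 row0 -> MISS (open row0); precharges=0
Acc 3: bank1 row2 -> MISS (open row2); precharges=1
Acc 4: bank0 row3 -> MISS (open row3); precharges=2
Acc 5: bank1 row1 -> MISS (open row1); precharges=3
Acc 6: bank1 row3 -> MISS (open row3); precharges=4
Acc 7: bank1 row0 -> MISS (open row0); precharges=5
Acc 8: bank1 row1 -> MISS (open row1); precharges=6
Acc 9: bank1 row3 -> MISS (open row3); precharges=7
Acc 10: bank0 row2 -> MISS (open row2); precharges=8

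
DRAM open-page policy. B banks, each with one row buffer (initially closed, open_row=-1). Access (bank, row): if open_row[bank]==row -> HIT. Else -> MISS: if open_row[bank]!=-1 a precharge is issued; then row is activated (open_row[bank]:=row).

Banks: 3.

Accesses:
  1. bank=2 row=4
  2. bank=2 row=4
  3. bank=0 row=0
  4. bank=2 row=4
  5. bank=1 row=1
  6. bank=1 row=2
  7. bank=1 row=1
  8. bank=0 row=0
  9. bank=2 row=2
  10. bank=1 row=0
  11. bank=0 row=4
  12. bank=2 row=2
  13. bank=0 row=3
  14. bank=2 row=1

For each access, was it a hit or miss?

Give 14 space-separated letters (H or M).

Acc 1: bank2 row4 -> MISS (open row4); precharges=0
Acc 2: bank2 row4 -> HIT
Acc 3: bank0 row0 -> MISS (open row0); precharges=0
Acc 4: bank2 row4 -> HIT
Acc 5: bank1 row1 -> MISS (open row1); precharges=0
Acc 6: bank1 row2 -> MISS (open row2); precharges=1
Acc 7: bank1 row1 -> MISS (open row1); precharges=2
Acc 8: bank0 row0 -> HIT
Acc 9: bank2 row2 -> MISS (open row2); precharges=3
Acc 10: bank1 row0 -> MISS (open row0); precharges=4
Acc 11: bank0 row4 -> MISS (open row4); precharges=5
Acc 12: bank2 row2 -> HIT
Acc 13: bank0 row3 -> MISS (open row3); precharges=6
Acc 14: bank2 row1 -> MISS (open row1); precharges=7

Answer: M H M H M M M H M M M H M M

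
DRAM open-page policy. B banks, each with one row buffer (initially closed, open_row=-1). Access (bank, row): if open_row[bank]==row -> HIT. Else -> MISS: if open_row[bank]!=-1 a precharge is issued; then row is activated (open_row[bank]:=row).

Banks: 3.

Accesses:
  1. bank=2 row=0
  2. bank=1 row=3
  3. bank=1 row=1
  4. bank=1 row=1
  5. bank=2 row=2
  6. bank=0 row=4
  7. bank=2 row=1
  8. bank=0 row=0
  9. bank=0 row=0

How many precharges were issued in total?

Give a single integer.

Answer: 4

Derivation:
Acc 1: bank2 row0 -> MISS (open row0); precharges=0
Acc 2: bank1 row3 -> MISS (open row3); precharges=0
Acc 3: bank1 row1 -> MISS (open row1); precharges=1
Acc 4: bank1 row1 -> HIT
Acc 5: bank2 row2 -> MISS (open row2); precharges=2
Acc 6: bank0 row4 -> MISS (open row4); precharges=2
Acc 7: bank2 row1 -> MISS (open row1); precharges=3
Acc 8: bank0 row0 -> MISS (open row0); precharges=4
Acc 9: bank0 row0 -> HIT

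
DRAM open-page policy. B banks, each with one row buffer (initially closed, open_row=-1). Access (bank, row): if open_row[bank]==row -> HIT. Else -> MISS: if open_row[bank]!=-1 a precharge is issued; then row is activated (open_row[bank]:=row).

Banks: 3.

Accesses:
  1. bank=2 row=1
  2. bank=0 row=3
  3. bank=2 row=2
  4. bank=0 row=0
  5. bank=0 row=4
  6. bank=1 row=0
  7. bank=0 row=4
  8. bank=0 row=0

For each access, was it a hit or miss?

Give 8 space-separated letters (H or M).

Acc 1: bank2 row1 -> MISS (open row1); precharges=0
Acc 2: bank0 row3 -> MISS (open row3); precharges=0
Acc 3: bank2 row2 -> MISS (open row2); precharges=1
Acc 4: bank0 row0 -> MISS (open row0); precharges=2
Acc 5: bank0 row4 -> MISS (open row4); precharges=3
Acc 6: bank1 row0 -> MISS (open row0); precharges=3
Acc 7: bank0 row4 -> HIT
Acc 8: bank0 row0 -> MISS (open row0); precharges=4

Answer: M M M M M M H M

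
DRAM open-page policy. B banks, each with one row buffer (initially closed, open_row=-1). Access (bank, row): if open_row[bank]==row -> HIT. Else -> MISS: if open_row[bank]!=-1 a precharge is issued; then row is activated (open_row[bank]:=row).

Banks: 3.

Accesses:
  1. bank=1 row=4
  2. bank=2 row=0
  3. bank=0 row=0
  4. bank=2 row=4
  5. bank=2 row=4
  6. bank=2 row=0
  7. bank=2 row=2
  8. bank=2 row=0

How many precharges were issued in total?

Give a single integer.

Answer: 4

Derivation:
Acc 1: bank1 row4 -> MISS (open row4); precharges=0
Acc 2: bank2 row0 -> MISS (open row0); precharges=0
Acc 3: bank0 row0 -> MISS (open row0); precharges=0
Acc 4: bank2 row4 -> MISS (open row4); precharges=1
Acc 5: bank2 row4 -> HIT
Acc 6: bank2 row0 -> MISS (open row0); precharges=2
Acc 7: bank2 row2 -> MISS (open row2); precharges=3
Acc 8: bank2 row0 -> MISS (open row0); precharges=4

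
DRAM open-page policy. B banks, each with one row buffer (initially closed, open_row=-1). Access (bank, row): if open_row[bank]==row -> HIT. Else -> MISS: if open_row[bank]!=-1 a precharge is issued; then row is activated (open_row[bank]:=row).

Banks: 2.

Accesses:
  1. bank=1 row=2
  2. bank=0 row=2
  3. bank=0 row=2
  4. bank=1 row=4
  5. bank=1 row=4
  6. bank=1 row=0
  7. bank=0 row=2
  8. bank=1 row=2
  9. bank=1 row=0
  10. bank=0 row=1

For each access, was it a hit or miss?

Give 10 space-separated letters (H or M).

Acc 1: bank1 row2 -> MISS (open row2); precharges=0
Acc 2: bank0 row2 -> MISS (open row2); precharges=0
Acc 3: bank0 row2 -> HIT
Acc 4: bank1 row4 -> MISS (open row4); precharges=1
Acc 5: bank1 row4 -> HIT
Acc 6: bank1 row0 -> MISS (open row0); precharges=2
Acc 7: bank0 row2 -> HIT
Acc 8: bank1 row2 -> MISS (open row2); precharges=3
Acc 9: bank1 row0 -> MISS (open row0); precharges=4
Acc 10: bank0 row1 -> MISS (open row1); precharges=5

Answer: M M H M H M H M M M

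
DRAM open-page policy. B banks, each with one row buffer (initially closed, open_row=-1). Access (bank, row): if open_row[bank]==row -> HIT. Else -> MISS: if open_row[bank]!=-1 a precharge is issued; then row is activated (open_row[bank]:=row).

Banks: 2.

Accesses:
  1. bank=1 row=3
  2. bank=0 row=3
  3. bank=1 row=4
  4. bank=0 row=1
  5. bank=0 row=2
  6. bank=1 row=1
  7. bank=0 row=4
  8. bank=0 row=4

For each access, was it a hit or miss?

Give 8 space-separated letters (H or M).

Acc 1: bank1 row3 -> MISS (open row3); precharges=0
Acc 2: bank0 row3 -> MISS (open row3); precharges=0
Acc 3: bank1 row4 -> MISS (open row4); precharges=1
Acc 4: bank0 row1 -> MISS (open row1); precharges=2
Acc 5: bank0 row2 -> MISS (open row2); precharges=3
Acc 6: bank1 row1 -> MISS (open row1); precharges=4
Acc 7: bank0 row4 -> MISS (open row4); precharges=5
Acc 8: bank0 row4 -> HIT

Answer: M M M M M M M H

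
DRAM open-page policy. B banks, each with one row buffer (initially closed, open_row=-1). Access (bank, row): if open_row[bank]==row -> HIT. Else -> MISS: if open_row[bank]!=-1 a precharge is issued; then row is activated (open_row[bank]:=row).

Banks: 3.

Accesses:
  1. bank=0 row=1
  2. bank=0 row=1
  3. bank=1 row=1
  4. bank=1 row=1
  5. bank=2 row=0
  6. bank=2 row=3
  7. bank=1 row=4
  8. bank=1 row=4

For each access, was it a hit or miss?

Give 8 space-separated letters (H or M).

Acc 1: bank0 row1 -> MISS (open row1); precharges=0
Acc 2: bank0 row1 -> HIT
Acc 3: bank1 row1 -> MISS (open row1); precharges=0
Acc 4: bank1 row1 -> HIT
Acc 5: bank2 row0 -> MISS (open row0); precharges=0
Acc 6: bank2 row3 -> MISS (open row3); precharges=1
Acc 7: bank1 row4 -> MISS (open row4); precharges=2
Acc 8: bank1 row4 -> HIT

Answer: M H M H M M M H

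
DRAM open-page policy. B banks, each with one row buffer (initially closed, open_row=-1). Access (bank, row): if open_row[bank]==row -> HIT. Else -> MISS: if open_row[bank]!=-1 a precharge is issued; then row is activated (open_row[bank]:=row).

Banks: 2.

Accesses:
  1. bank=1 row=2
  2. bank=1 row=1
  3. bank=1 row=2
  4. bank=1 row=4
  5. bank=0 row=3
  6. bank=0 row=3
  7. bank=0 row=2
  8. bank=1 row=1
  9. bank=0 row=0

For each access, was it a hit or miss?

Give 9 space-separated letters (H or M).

Acc 1: bank1 row2 -> MISS (open row2); precharges=0
Acc 2: bank1 row1 -> MISS (open row1); precharges=1
Acc 3: bank1 row2 -> MISS (open row2); precharges=2
Acc 4: bank1 row4 -> MISS (open row4); precharges=3
Acc 5: bank0 row3 -> MISS (open row3); precharges=3
Acc 6: bank0 row3 -> HIT
Acc 7: bank0 row2 -> MISS (open row2); precharges=4
Acc 8: bank1 row1 -> MISS (open row1); precharges=5
Acc 9: bank0 row0 -> MISS (open row0); precharges=6

Answer: M M M M M H M M M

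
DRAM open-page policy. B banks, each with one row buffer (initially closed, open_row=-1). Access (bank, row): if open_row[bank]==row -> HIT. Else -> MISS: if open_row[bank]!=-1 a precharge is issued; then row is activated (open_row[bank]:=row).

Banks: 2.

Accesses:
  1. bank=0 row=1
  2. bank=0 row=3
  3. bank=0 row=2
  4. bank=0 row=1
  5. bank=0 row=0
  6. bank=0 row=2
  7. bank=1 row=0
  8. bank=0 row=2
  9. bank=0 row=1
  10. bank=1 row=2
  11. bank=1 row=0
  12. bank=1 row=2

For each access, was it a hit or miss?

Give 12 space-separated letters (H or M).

Acc 1: bank0 row1 -> MISS (open row1); precharges=0
Acc 2: bank0 row3 -> MISS (open row3); precharges=1
Acc 3: bank0 row2 -> MISS (open row2); precharges=2
Acc 4: bank0 row1 -> MISS (open row1); precharges=3
Acc 5: bank0 row0 -> MISS (open row0); precharges=4
Acc 6: bank0 row2 -> MISS (open row2); precharges=5
Acc 7: bank1 row0 -> MISS (open row0); precharges=5
Acc 8: bank0 row2 -> HIT
Acc 9: bank0 row1 -> MISS (open row1); precharges=6
Acc 10: bank1 row2 -> MISS (open row2); precharges=7
Acc 11: bank1 row0 -> MISS (open row0); precharges=8
Acc 12: bank1 row2 -> MISS (open row2); precharges=9

Answer: M M M M M M M H M M M M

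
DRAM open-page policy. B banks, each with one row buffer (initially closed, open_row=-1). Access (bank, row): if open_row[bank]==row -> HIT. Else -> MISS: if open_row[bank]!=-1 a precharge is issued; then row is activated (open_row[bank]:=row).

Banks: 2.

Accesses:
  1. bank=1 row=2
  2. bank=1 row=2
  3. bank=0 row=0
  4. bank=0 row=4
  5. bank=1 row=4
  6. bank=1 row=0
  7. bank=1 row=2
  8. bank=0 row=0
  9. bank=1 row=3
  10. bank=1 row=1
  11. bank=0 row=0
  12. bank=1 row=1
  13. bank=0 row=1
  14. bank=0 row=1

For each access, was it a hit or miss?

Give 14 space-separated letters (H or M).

Answer: M H M M M M M M M M H H M H

Derivation:
Acc 1: bank1 row2 -> MISS (open row2); precharges=0
Acc 2: bank1 row2 -> HIT
Acc 3: bank0 row0 -> MISS (open row0); precharges=0
Acc 4: bank0 row4 -> MISS (open row4); precharges=1
Acc 5: bank1 row4 -> MISS (open row4); precharges=2
Acc 6: bank1 row0 -> MISS (open row0); precharges=3
Acc 7: bank1 row2 -> MISS (open row2); precharges=4
Acc 8: bank0 row0 -> MISS (open row0); precharges=5
Acc 9: bank1 row3 -> MISS (open row3); precharges=6
Acc 10: bank1 row1 -> MISS (open row1); precharges=7
Acc 11: bank0 row0 -> HIT
Acc 12: bank1 row1 -> HIT
Acc 13: bank0 row1 -> MISS (open row1); precharges=8
Acc 14: bank0 row1 -> HIT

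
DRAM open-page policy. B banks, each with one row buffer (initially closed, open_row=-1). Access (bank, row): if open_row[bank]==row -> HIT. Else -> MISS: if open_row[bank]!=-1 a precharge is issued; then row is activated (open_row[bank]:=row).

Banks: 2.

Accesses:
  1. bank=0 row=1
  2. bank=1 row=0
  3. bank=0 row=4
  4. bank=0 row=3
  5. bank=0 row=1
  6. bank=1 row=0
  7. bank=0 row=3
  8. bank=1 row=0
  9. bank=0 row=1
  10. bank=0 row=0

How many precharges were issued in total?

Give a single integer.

Answer: 6

Derivation:
Acc 1: bank0 row1 -> MISS (open row1); precharges=0
Acc 2: bank1 row0 -> MISS (open row0); precharges=0
Acc 3: bank0 row4 -> MISS (open row4); precharges=1
Acc 4: bank0 row3 -> MISS (open row3); precharges=2
Acc 5: bank0 row1 -> MISS (open row1); precharges=3
Acc 6: bank1 row0 -> HIT
Acc 7: bank0 row3 -> MISS (open row3); precharges=4
Acc 8: bank1 row0 -> HIT
Acc 9: bank0 row1 -> MISS (open row1); precharges=5
Acc 10: bank0 row0 -> MISS (open row0); precharges=6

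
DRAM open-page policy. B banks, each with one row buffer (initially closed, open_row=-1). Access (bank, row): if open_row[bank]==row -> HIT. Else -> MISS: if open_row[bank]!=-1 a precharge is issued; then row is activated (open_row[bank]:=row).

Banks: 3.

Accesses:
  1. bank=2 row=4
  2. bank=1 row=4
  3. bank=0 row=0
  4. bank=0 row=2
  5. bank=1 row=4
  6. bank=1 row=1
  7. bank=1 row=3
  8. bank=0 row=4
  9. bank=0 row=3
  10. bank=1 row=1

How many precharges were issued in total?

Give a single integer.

Answer: 6

Derivation:
Acc 1: bank2 row4 -> MISS (open row4); precharges=0
Acc 2: bank1 row4 -> MISS (open row4); precharges=0
Acc 3: bank0 row0 -> MISS (open row0); precharges=0
Acc 4: bank0 row2 -> MISS (open row2); precharges=1
Acc 5: bank1 row4 -> HIT
Acc 6: bank1 row1 -> MISS (open row1); precharges=2
Acc 7: bank1 row3 -> MISS (open row3); precharges=3
Acc 8: bank0 row4 -> MISS (open row4); precharges=4
Acc 9: bank0 row3 -> MISS (open row3); precharges=5
Acc 10: bank1 row1 -> MISS (open row1); precharges=6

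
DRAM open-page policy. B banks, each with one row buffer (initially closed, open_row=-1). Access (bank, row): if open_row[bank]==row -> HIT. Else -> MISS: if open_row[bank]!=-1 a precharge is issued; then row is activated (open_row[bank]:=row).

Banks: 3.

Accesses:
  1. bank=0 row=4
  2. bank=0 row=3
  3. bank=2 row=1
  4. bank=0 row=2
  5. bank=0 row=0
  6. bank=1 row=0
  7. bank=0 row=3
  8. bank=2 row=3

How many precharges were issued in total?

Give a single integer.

Acc 1: bank0 row4 -> MISS (open row4); precharges=0
Acc 2: bank0 row3 -> MISS (open row3); precharges=1
Acc 3: bank2 row1 -> MISS (open row1); precharges=1
Acc 4: bank0 row2 -> MISS (open row2); precharges=2
Acc 5: bank0 row0 -> MISS (open row0); precharges=3
Acc 6: bank1 row0 -> MISS (open row0); precharges=3
Acc 7: bank0 row3 -> MISS (open row3); precharges=4
Acc 8: bank2 row3 -> MISS (open row3); precharges=5

Answer: 5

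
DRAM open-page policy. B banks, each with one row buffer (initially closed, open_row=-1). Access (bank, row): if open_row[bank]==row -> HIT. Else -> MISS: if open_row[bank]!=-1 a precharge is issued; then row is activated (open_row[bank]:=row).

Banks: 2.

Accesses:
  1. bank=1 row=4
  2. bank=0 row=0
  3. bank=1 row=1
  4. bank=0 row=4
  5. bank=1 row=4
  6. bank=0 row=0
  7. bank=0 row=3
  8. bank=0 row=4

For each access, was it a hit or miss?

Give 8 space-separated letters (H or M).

Answer: M M M M M M M M

Derivation:
Acc 1: bank1 row4 -> MISS (open row4); precharges=0
Acc 2: bank0 row0 -> MISS (open row0); precharges=0
Acc 3: bank1 row1 -> MISS (open row1); precharges=1
Acc 4: bank0 row4 -> MISS (open row4); precharges=2
Acc 5: bank1 row4 -> MISS (open row4); precharges=3
Acc 6: bank0 row0 -> MISS (open row0); precharges=4
Acc 7: bank0 row3 -> MISS (open row3); precharges=5
Acc 8: bank0 row4 -> MISS (open row4); precharges=6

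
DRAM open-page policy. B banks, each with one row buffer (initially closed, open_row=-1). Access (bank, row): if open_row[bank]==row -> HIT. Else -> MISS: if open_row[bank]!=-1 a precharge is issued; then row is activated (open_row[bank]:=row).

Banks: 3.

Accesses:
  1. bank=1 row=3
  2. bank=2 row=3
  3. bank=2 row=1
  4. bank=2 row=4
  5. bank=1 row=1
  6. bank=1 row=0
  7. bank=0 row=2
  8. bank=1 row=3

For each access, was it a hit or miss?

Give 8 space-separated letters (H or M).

Acc 1: bank1 row3 -> MISS (open row3); precharges=0
Acc 2: bank2 row3 -> MISS (open row3); precharges=0
Acc 3: bank2 row1 -> MISS (open row1); precharges=1
Acc 4: bank2 row4 -> MISS (open row4); precharges=2
Acc 5: bank1 row1 -> MISS (open row1); precharges=3
Acc 6: bank1 row0 -> MISS (open row0); precharges=4
Acc 7: bank0 row2 -> MISS (open row2); precharges=4
Acc 8: bank1 row3 -> MISS (open row3); precharges=5

Answer: M M M M M M M M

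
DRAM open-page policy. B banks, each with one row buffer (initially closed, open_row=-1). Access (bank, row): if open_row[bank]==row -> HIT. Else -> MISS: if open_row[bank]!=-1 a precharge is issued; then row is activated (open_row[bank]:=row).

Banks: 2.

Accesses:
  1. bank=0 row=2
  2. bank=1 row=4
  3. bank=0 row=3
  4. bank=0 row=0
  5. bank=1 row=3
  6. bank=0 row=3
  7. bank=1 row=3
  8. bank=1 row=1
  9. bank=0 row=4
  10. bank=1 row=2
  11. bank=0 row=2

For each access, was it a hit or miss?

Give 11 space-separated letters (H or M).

Acc 1: bank0 row2 -> MISS (open row2); precharges=0
Acc 2: bank1 row4 -> MISS (open row4); precharges=0
Acc 3: bank0 row3 -> MISS (open row3); precharges=1
Acc 4: bank0 row0 -> MISS (open row0); precharges=2
Acc 5: bank1 row3 -> MISS (open row3); precharges=3
Acc 6: bank0 row3 -> MISS (open row3); precharges=4
Acc 7: bank1 row3 -> HIT
Acc 8: bank1 row1 -> MISS (open row1); precharges=5
Acc 9: bank0 row4 -> MISS (open row4); precharges=6
Acc 10: bank1 row2 -> MISS (open row2); precharges=7
Acc 11: bank0 row2 -> MISS (open row2); precharges=8

Answer: M M M M M M H M M M M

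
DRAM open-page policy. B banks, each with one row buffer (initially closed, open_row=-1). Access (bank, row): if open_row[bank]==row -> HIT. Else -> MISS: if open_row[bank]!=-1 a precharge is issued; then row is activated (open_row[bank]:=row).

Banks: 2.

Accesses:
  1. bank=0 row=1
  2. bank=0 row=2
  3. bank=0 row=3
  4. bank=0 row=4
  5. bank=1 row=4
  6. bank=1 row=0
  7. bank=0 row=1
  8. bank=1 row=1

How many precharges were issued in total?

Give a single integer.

Acc 1: bank0 row1 -> MISS (open row1); precharges=0
Acc 2: bank0 row2 -> MISS (open row2); precharges=1
Acc 3: bank0 row3 -> MISS (open row3); precharges=2
Acc 4: bank0 row4 -> MISS (open row4); precharges=3
Acc 5: bank1 row4 -> MISS (open row4); precharges=3
Acc 6: bank1 row0 -> MISS (open row0); precharges=4
Acc 7: bank0 row1 -> MISS (open row1); precharges=5
Acc 8: bank1 row1 -> MISS (open row1); precharges=6

Answer: 6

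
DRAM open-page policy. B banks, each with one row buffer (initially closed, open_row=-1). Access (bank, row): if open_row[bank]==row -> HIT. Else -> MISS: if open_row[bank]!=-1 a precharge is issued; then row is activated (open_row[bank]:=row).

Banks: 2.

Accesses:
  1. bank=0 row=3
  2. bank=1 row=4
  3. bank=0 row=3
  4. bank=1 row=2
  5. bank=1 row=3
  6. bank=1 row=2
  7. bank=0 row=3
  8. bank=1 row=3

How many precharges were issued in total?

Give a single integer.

Answer: 4

Derivation:
Acc 1: bank0 row3 -> MISS (open row3); precharges=0
Acc 2: bank1 row4 -> MISS (open row4); precharges=0
Acc 3: bank0 row3 -> HIT
Acc 4: bank1 row2 -> MISS (open row2); precharges=1
Acc 5: bank1 row3 -> MISS (open row3); precharges=2
Acc 6: bank1 row2 -> MISS (open row2); precharges=3
Acc 7: bank0 row3 -> HIT
Acc 8: bank1 row3 -> MISS (open row3); precharges=4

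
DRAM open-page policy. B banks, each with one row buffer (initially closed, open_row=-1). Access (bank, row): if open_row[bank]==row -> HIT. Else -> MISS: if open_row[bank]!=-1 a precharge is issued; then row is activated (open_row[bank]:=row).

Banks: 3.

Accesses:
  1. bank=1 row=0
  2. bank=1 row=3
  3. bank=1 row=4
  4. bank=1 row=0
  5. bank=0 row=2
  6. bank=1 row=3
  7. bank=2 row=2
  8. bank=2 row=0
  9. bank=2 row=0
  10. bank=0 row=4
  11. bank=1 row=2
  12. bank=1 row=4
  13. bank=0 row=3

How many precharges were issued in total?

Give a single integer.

Acc 1: bank1 row0 -> MISS (open row0); precharges=0
Acc 2: bank1 row3 -> MISS (open row3); precharges=1
Acc 3: bank1 row4 -> MISS (open row4); precharges=2
Acc 4: bank1 row0 -> MISS (open row0); precharges=3
Acc 5: bank0 row2 -> MISS (open row2); precharges=3
Acc 6: bank1 row3 -> MISS (open row3); precharges=4
Acc 7: bank2 row2 -> MISS (open row2); precharges=4
Acc 8: bank2 row0 -> MISS (open row0); precharges=5
Acc 9: bank2 row0 -> HIT
Acc 10: bank0 row4 -> MISS (open row4); precharges=6
Acc 11: bank1 row2 -> MISS (open row2); precharges=7
Acc 12: bank1 row4 -> MISS (open row4); precharges=8
Acc 13: bank0 row3 -> MISS (open row3); precharges=9

Answer: 9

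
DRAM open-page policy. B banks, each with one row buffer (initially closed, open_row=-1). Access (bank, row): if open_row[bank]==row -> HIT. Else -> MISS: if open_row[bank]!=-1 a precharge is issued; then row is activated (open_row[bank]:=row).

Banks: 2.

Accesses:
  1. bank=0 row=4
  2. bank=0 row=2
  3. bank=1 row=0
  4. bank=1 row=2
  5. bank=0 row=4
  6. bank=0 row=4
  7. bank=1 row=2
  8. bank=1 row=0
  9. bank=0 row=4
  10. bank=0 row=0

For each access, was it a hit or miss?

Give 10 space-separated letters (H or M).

Answer: M M M M M H H M H M

Derivation:
Acc 1: bank0 row4 -> MISS (open row4); precharges=0
Acc 2: bank0 row2 -> MISS (open row2); precharges=1
Acc 3: bank1 row0 -> MISS (open row0); precharges=1
Acc 4: bank1 row2 -> MISS (open row2); precharges=2
Acc 5: bank0 row4 -> MISS (open row4); precharges=3
Acc 6: bank0 row4 -> HIT
Acc 7: bank1 row2 -> HIT
Acc 8: bank1 row0 -> MISS (open row0); precharges=4
Acc 9: bank0 row4 -> HIT
Acc 10: bank0 row0 -> MISS (open row0); precharges=5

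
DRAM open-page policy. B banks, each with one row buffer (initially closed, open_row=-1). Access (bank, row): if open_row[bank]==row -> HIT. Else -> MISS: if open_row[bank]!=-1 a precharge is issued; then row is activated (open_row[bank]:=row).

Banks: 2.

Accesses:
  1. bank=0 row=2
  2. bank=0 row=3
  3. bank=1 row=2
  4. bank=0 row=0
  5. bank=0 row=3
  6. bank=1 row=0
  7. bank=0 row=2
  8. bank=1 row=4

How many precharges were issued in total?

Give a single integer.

Acc 1: bank0 row2 -> MISS (open row2); precharges=0
Acc 2: bank0 row3 -> MISS (open row3); precharges=1
Acc 3: bank1 row2 -> MISS (open row2); precharges=1
Acc 4: bank0 row0 -> MISS (open row0); precharges=2
Acc 5: bank0 row3 -> MISS (open row3); precharges=3
Acc 6: bank1 row0 -> MISS (open row0); precharges=4
Acc 7: bank0 row2 -> MISS (open row2); precharges=5
Acc 8: bank1 row4 -> MISS (open row4); precharges=6

Answer: 6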